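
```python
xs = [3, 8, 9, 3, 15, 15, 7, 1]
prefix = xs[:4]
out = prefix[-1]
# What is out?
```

xs has length 8. The slice xs[:4] selects indices [0, 1, 2, 3] (0->3, 1->8, 2->9, 3->3), giving [3, 8, 9, 3]. So prefix = [3, 8, 9, 3]. Then prefix[-1] = 3.

3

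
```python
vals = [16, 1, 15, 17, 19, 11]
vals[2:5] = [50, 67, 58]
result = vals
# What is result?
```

vals starts as [16, 1, 15, 17, 19, 11] (length 6). The slice vals[2:5] covers indices [2, 3, 4] with values [15, 17, 19]. Replacing that slice with [50, 67, 58] (same length) produces [16, 1, 50, 67, 58, 11].

[16, 1, 50, 67, 58, 11]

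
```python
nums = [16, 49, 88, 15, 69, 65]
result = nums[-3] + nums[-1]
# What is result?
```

nums has length 6. Negative index -3 maps to positive index 6 + (-3) = 3. nums[3] = 15.
nums has length 6. Negative index -1 maps to positive index 6 + (-1) = 5. nums[5] = 65.
Sum: 15 + 65 = 80.

80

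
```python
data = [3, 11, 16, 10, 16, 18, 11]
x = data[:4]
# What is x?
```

data has length 7. The slice data[:4] selects indices [0, 1, 2, 3] (0->3, 1->11, 2->16, 3->10), giving [3, 11, 16, 10].

[3, 11, 16, 10]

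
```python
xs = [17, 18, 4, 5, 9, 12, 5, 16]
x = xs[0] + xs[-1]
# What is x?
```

xs has length 8. xs[0] = 17.
xs has length 8. Negative index -1 maps to positive index 8 + (-1) = 7. xs[7] = 16.
Sum: 17 + 16 = 33.

33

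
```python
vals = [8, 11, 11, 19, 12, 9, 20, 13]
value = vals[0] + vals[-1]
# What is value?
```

vals has length 8. vals[0] = 8.
vals has length 8. Negative index -1 maps to positive index 8 + (-1) = 7. vals[7] = 13.
Sum: 8 + 13 = 21.

21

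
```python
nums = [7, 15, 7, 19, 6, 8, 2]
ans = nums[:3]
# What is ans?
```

nums has length 7. The slice nums[:3] selects indices [0, 1, 2] (0->7, 1->15, 2->7), giving [7, 15, 7].

[7, 15, 7]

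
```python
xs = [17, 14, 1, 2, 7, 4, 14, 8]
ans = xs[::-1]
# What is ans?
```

xs has length 8. The slice xs[::-1] selects indices [7, 6, 5, 4, 3, 2, 1, 0] (7->8, 6->14, 5->4, 4->7, 3->2, 2->1, 1->14, 0->17), giving [8, 14, 4, 7, 2, 1, 14, 17].

[8, 14, 4, 7, 2, 1, 14, 17]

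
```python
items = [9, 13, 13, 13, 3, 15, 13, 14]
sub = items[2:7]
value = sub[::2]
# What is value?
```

items has length 8. The slice items[2:7] selects indices [2, 3, 4, 5, 6] (2->13, 3->13, 4->3, 5->15, 6->13), giving [13, 13, 3, 15, 13]. So sub = [13, 13, 3, 15, 13]. sub has length 5. The slice sub[::2] selects indices [0, 2, 4] (0->13, 2->3, 4->13), giving [13, 3, 13].

[13, 3, 13]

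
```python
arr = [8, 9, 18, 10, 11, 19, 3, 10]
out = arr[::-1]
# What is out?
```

arr has length 8. The slice arr[::-1] selects indices [7, 6, 5, 4, 3, 2, 1, 0] (7->10, 6->3, 5->19, 4->11, 3->10, 2->18, 1->9, 0->8), giving [10, 3, 19, 11, 10, 18, 9, 8].

[10, 3, 19, 11, 10, 18, 9, 8]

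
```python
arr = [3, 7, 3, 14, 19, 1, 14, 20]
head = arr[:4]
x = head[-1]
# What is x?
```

arr has length 8. The slice arr[:4] selects indices [0, 1, 2, 3] (0->3, 1->7, 2->3, 3->14), giving [3, 7, 3, 14]. So head = [3, 7, 3, 14]. Then head[-1] = 14.

14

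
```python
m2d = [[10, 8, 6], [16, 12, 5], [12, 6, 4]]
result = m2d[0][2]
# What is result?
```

m2d[0] = [10, 8, 6]. Taking column 2 of that row yields 6.

6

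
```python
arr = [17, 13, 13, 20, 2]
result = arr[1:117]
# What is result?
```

arr has length 5. The slice arr[1:117] selects indices [1, 2, 3, 4] (1->13, 2->13, 3->20, 4->2), giving [13, 13, 20, 2].

[13, 13, 20, 2]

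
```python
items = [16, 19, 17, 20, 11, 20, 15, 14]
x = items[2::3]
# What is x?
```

items has length 8. The slice items[2::3] selects indices [2, 5] (2->17, 5->20), giving [17, 20].

[17, 20]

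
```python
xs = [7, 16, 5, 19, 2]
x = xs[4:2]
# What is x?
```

xs has length 5. The slice xs[4:2] resolves to an empty index range, so the result is [].

[]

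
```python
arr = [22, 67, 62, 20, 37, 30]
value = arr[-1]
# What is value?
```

arr has length 6. Negative index -1 maps to positive index 6 + (-1) = 5. arr[5] = 30.

30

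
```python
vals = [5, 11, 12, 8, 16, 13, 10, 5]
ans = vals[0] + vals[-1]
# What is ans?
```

vals has length 8. vals[0] = 5.
vals has length 8. Negative index -1 maps to positive index 8 + (-1) = 7. vals[7] = 5.
Sum: 5 + 5 = 10.

10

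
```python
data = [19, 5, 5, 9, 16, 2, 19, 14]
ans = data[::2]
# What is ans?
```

data has length 8. The slice data[::2] selects indices [0, 2, 4, 6] (0->19, 2->5, 4->16, 6->19), giving [19, 5, 16, 19].

[19, 5, 16, 19]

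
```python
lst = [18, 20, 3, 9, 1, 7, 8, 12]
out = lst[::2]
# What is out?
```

lst has length 8. The slice lst[::2] selects indices [0, 2, 4, 6] (0->18, 2->3, 4->1, 6->8), giving [18, 3, 1, 8].

[18, 3, 1, 8]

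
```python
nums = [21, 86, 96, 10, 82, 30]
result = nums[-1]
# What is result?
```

nums has length 6. Negative index -1 maps to positive index 6 + (-1) = 5. nums[5] = 30.

30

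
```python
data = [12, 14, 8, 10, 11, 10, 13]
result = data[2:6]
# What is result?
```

data has length 7. The slice data[2:6] selects indices [2, 3, 4, 5] (2->8, 3->10, 4->11, 5->10), giving [8, 10, 11, 10].

[8, 10, 11, 10]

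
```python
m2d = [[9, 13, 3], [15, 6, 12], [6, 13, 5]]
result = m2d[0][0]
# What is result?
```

m2d[0] = [9, 13, 3]. Taking column 0 of that row yields 9.

9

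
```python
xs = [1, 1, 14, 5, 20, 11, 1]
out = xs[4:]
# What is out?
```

xs has length 7. The slice xs[4:] selects indices [4, 5, 6] (4->20, 5->11, 6->1), giving [20, 11, 1].

[20, 11, 1]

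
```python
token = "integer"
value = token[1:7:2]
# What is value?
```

token has length 7. The slice token[1:7:2] selects indices [1, 3, 5] (1->'n', 3->'e', 5->'e'), giving 'nee'.

'nee'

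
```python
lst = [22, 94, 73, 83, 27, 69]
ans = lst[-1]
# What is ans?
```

lst has length 6. Negative index -1 maps to positive index 6 + (-1) = 5. lst[5] = 69.

69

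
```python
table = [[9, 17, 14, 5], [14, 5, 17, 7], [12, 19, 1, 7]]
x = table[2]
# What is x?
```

table has 3 rows. Row 2 is [12, 19, 1, 7].

[12, 19, 1, 7]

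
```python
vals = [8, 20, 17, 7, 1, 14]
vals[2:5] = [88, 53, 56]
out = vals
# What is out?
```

vals starts as [8, 20, 17, 7, 1, 14] (length 6). The slice vals[2:5] covers indices [2, 3, 4] with values [17, 7, 1]. Replacing that slice with [88, 53, 56] (same length) produces [8, 20, 88, 53, 56, 14].

[8, 20, 88, 53, 56, 14]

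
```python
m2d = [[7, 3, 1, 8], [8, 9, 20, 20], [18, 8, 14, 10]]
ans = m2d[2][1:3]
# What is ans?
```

m2d[2] = [18, 8, 14, 10]. m2d[2] has length 4. The slice m2d[2][1:3] selects indices [1, 2] (1->8, 2->14), giving [8, 14].

[8, 14]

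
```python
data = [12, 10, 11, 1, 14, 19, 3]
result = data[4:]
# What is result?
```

data has length 7. The slice data[4:] selects indices [4, 5, 6] (4->14, 5->19, 6->3), giving [14, 19, 3].

[14, 19, 3]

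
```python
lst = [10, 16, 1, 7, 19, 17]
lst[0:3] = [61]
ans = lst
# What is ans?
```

lst starts as [10, 16, 1, 7, 19, 17] (length 6). The slice lst[0:3] covers indices [0, 1, 2] with values [10, 16, 1]. Replacing that slice with [61] (different length) produces [61, 7, 19, 17].

[61, 7, 19, 17]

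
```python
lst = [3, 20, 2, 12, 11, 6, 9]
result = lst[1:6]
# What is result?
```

lst has length 7. The slice lst[1:6] selects indices [1, 2, 3, 4, 5] (1->20, 2->2, 3->12, 4->11, 5->6), giving [20, 2, 12, 11, 6].

[20, 2, 12, 11, 6]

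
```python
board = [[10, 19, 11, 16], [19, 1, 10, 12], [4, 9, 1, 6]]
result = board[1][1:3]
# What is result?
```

board[1] = [19, 1, 10, 12]. board[1] has length 4. The slice board[1][1:3] selects indices [1, 2] (1->1, 2->10), giving [1, 10].

[1, 10]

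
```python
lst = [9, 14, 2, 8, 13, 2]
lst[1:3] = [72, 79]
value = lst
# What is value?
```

lst starts as [9, 14, 2, 8, 13, 2] (length 6). The slice lst[1:3] covers indices [1, 2] with values [14, 2]. Replacing that slice with [72, 79] (same length) produces [9, 72, 79, 8, 13, 2].

[9, 72, 79, 8, 13, 2]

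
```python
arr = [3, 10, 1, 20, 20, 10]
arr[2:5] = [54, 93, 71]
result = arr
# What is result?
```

arr starts as [3, 10, 1, 20, 20, 10] (length 6). The slice arr[2:5] covers indices [2, 3, 4] with values [1, 20, 20]. Replacing that slice with [54, 93, 71] (same length) produces [3, 10, 54, 93, 71, 10].

[3, 10, 54, 93, 71, 10]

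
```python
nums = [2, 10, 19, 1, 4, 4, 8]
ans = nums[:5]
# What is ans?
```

nums has length 7. The slice nums[:5] selects indices [0, 1, 2, 3, 4] (0->2, 1->10, 2->19, 3->1, 4->4), giving [2, 10, 19, 1, 4].

[2, 10, 19, 1, 4]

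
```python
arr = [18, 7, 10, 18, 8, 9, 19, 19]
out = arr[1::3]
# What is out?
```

arr has length 8. The slice arr[1::3] selects indices [1, 4, 7] (1->7, 4->8, 7->19), giving [7, 8, 19].

[7, 8, 19]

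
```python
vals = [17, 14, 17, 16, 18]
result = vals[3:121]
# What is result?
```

vals has length 5. The slice vals[3:121] selects indices [3, 4] (3->16, 4->18), giving [16, 18].

[16, 18]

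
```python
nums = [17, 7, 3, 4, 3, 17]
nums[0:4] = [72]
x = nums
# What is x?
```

nums starts as [17, 7, 3, 4, 3, 17] (length 6). The slice nums[0:4] covers indices [0, 1, 2, 3] with values [17, 7, 3, 4]. Replacing that slice with [72] (different length) produces [72, 3, 17].

[72, 3, 17]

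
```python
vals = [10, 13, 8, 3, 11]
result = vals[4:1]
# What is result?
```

vals has length 5. The slice vals[4:1] resolves to an empty index range, so the result is [].

[]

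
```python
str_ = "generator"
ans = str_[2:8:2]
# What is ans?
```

str_ has length 9. The slice str_[2:8:2] selects indices [2, 4, 6] (2->'n', 4->'r', 6->'t'), giving 'nrt'.

'nrt'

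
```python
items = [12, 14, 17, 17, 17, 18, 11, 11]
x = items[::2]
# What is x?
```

items has length 8. The slice items[::2] selects indices [0, 2, 4, 6] (0->12, 2->17, 4->17, 6->11), giving [12, 17, 17, 11].

[12, 17, 17, 11]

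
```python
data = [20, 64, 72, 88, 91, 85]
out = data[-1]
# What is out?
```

data has length 6. Negative index -1 maps to positive index 6 + (-1) = 5. data[5] = 85.

85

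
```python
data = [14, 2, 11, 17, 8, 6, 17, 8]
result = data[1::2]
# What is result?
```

data has length 8. The slice data[1::2] selects indices [1, 3, 5, 7] (1->2, 3->17, 5->6, 7->8), giving [2, 17, 6, 8].

[2, 17, 6, 8]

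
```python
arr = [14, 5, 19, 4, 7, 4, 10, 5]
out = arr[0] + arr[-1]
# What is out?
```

arr has length 8. arr[0] = 14.
arr has length 8. Negative index -1 maps to positive index 8 + (-1) = 7. arr[7] = 5.
Sum: 14 + 5 = 19.

19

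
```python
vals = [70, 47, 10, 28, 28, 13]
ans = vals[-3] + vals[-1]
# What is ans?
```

vals has length 6. Negative index -3 maps to positive index 6 + (-3) = 3. vals[3] = 28.
vals has length 6. Negative index -1 maps to positive index 6 + (-1) = 5. vals[5] = 13.
Sum: 28 + 13 = 41.

41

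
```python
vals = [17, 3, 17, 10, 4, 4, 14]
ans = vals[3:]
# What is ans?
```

vals has length 7. The slice vals[3:] selects indices [3, 4, 5, 6] (3->10, 4->4, 5->4, 6->14), giving [10, 4, 4, 14].

[10, 4, 4, 14]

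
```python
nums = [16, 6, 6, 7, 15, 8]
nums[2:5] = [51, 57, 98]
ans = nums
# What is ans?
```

nums starts as [16, 6, 6, 7, 15, 8] (length 6). The slice nums[2:5] covers indices [2, 3, 4] with values [6, 7, 15]. Replacing that slice with [51, 57, 98] (same length) produces [16, 6, 51, 57, 98, 8].

[16, 6, 51, 57, 98, 8]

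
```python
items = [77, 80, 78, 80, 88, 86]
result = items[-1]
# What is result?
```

items has length 6. Negative index -1 maps to positive index 6 + (-1) = 5. items[5] = 86.

86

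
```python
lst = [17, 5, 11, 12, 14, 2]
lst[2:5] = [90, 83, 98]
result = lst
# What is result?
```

lst starts as [17, 5, 11, 12, 14, 2] (length 6). The slice lst[2:5] covers indices [2, 3, 4] with values [11, 12, 14]. Replacing that slice with [90, 83, 98] (same length) produces [17, 5, 90, 83, 98, 2].

[17, 5, 90, 83, 98, 2]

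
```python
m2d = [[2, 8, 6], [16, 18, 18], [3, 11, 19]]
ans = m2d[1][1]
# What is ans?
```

m2d[1] = [16, 18, 18]. Taking column 1 of that row yields 18.

18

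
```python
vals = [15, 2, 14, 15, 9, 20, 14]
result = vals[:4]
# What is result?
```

vals has length 7. The slice vals[:4] selects indices [0, 1, 2, 3] (0->15, 1->2, 2->14, 3->15), giving [15, 2, 14, 15].

[15, 2, 14, 15]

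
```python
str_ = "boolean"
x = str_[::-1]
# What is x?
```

str_ has length 7. The slice str_[::-1] selects indices [6, 5, 4, 3, 2, 1, 0] (6->'n', 5->'a', 4->'e', 3->'l', 2->'o', 1->'o', 0->'b'), giving 'naeloob'.

'naeloob'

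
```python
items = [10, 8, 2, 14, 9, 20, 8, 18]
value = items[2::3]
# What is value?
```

items has length 8. The slice items[2::3] selects indices [2, 5] (2->2, 5->20), giving [2, 20].

[2, 20]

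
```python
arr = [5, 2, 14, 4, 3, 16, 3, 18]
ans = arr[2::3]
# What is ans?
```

arr has length 8. The slice arr[2::3] selects indices [2, 5] (2->14, 5->16), giving [14, 16].

[14, 16]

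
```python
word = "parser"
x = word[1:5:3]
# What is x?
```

word has length 6. The slice word[1:5:3] selects indices [1, 4] (1->'a', 4->'e'), giving 'ae'.

'ae'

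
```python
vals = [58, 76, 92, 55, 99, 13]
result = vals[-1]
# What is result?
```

vals has length 6. Negative index -1 maps to positive index 6 + (-1) = 5. vals[5] = 13.

13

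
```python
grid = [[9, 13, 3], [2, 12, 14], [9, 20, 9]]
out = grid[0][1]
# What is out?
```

grid[0] = [9, 13, 3]. Taking column 1 of that row yields 13.

13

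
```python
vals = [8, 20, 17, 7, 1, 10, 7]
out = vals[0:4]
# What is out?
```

vals has length 7. The slice vals[0:4] selects indices [0, 1, 2, 3] (0->8, 1->20, 2->17, 3->7), giving [8, 20, 17, 7].

[8, 20, 17, 7]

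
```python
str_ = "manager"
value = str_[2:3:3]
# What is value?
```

str_ has length 7. The slice str_[2:3:3] selects indices [2] (2->'n'), giving 'n'.

'n'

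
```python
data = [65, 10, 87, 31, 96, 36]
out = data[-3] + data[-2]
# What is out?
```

data has length 6. Negative index -3 maps to positive index 6 + (-3) = 3. data[3] = 31.
data has length 6. Negative index -2 maps to positive index 6 + (-2) = 4. data[4] = 96.
Sum: 31 + 96 = 127.

127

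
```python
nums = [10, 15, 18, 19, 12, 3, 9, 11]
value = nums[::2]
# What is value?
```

nums has length 8. The slice nums[::2] selects indices [0, 2, 4, 6] (0->10, 2->18, 4->12, 6->9), giving [10, 18, 12, 9].

[10, 18, 12, 9]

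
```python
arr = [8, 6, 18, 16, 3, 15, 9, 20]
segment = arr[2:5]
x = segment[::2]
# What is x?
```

arr has length 8. The slice arr[2:5] selects indices [2, 3, 4] (2->18, 3->16, 4->3), giving [18, 16, 3]. So segment = [18, 16, 3]. segment has length 3. The slice segment[::2] selects indices [0, 2] (0->18, 2->3), giving [18, 3].

[18, 3]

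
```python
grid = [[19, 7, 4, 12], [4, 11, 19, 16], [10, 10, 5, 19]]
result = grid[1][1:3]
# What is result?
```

grid[1] = [4, 11, 19, 16]. grid[1] has length 4. The slice grid[1][1:3] selects indices [1, 2] (1->11, 2->19), giving [11, 19].

[11, 19]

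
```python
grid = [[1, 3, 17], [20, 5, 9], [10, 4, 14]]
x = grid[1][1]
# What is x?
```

grid[1] = [20, 5, 9]. Taking column 1 of that row yields 5.

5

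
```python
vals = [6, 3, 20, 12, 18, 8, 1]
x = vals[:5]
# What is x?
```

vals has length 7. The slice vals[:5] selects indices [0, 1, 2, 3, 4] (0->6, 1->3, 2->20, 3->12, 4->18), giving [6, 3, 20, 12, 18].

[6, 3, 20, 12, 18]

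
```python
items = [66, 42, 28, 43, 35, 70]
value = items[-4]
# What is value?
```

items has length 6. Negative index -4 maps to positive index 6 + (-4) = 2. items[2] = 28.

28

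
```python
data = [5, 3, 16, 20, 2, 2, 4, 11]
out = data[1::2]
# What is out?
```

data has length 8. The slice data[1::2] selects indices [1, 3, 5, 7] (1->3, 3->20, 5->2, 7->11), giving [3, 20, 2, 11].

[3, 20, 2, 11]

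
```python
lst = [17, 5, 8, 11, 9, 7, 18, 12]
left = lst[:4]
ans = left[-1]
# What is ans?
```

lst has length 8. The slice lst[:4] selects indices [0, 1, 2, 3] (0->17, 1->5, 2->8, 3->11), giving [17, 5, 8, 11]. So left = [17, 5, 8, 11]. Then left[-1] = 11.

11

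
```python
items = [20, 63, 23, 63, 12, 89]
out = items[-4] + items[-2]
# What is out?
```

items has length 6. Negative index -4 maps to positive index 6 + (-4) = 2. items[2] = 23.
items has length 6. Negative index -2 maps to positive index 6 + (-2) = 4. items[4] = 12.
Sum: 23 + 12 = 35.

35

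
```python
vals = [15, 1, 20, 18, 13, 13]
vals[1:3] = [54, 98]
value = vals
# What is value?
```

vals starts as [15, 1, 20, 18, 13, 13] (length 6). The slice vals[1:3] covers indices [1, 2] with values [1, 20]. Replacing that slice with [54, 98] (same length) produces [15, 54, 98, 18, 13, 13].

[15, 54, 98, 18, 13, 13]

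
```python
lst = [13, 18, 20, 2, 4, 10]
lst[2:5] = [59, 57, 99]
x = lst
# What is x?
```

lst starts as [13, 18, 20, 2, 4, 10] (length 6). The slice lst[2:5] covers indices [2, 3, 4] with values [20, 2, 4]. Replacing that slice with [59, 57, 99] (same length) produces [13, 18, 59, 57, 99, 10].

[13, 18, 59, 57, 99, 10]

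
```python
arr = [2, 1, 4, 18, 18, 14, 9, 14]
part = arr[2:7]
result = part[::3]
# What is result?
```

arr has length 8. The slice arr[2:7] selects indices [2, 3, 4, 5, 6] (2->4, 3->18, 4->18, 5->14, 6->9), giving [4, 18, 18, 14, 9]. So part = [4, 18, 18, 14, 9]. part has length 5. The slice part[::3] selects indices [0, 3] (0->4, 3->14), giving [4, 14].

[4, 14]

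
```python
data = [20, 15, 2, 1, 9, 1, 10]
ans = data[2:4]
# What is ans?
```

data has length 7. The slice data[2:4] selects indices [2, 3] (2->2, 3->1), giving [2, 1].

[2, 1]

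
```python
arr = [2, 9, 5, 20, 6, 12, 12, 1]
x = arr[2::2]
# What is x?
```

arr has length 8. The slice arr[2::2] selects indices [2, 4, 6] (2->5, 4->6, 6->12), giving [5, 6, 12].

[5, 6, 12]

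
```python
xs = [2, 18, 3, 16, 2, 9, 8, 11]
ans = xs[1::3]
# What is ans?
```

xs has length 8. The slice xs[1::3] selects indices [1, 4, 7] (1->18, 4->2, 7->11), giving [18, 2, 11].

[18, 2, 11]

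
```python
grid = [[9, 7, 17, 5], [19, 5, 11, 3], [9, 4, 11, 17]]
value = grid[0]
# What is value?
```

grid has 3 rows. Row 0 is [9, 7, 17, 5].

[9, 7, 17, 5]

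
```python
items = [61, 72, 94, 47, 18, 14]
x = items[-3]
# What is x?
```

items has length 6. Negative index -3 maps to positive index 6 + (-3) = 3. items[3] = 47.

47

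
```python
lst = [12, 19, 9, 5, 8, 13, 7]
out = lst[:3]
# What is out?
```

lst has length 7. The slice lst[:3] selects indices [0, 1, 2] (0->12, 1->19, 2->9), giving [12, 19, 9].

[12, 19, 9]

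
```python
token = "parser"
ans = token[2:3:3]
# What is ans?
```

token has length 6. The slice token[2:3:3] selects indices [2] (2->'r'), giving 'r'.

'r'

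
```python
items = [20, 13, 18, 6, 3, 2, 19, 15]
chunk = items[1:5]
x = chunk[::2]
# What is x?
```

items has length 8. The slice items[1:5] selects indices [1, 2, 3, 4] (1->13, 2->18, 3->6, 4->3), giving [13, 18, 6, 3]. So chunk = [13, 18, 6, 3]. chunk has length 4. The slice chunk[::2] selects indices [0, 2] (0->13, 2->6), giving [13, 6].

[13, 6]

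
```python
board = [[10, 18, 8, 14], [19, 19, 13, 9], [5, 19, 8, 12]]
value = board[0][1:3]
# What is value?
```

board[0] = [10, 18, 8, 14]. board[0] has length 4. The slice board[0][1:3] selects indices [1, 2] (1->18, 2->8), giving [18, 8].

[18, 8]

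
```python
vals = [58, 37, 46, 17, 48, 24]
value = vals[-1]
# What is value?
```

vals has length 6. Negative index -1 maps to positive index 6 + (-1) = 5. vals[5] = 24.

24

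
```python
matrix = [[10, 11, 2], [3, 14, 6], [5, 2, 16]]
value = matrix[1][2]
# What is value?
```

matrix[1] = [3, 14, 6]. Taking column 2 of that row yields 6.

6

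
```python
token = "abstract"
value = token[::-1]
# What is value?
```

token has length 8. The slice token[::-1] selects indices [7, 6, 5, 4, 3, 2, 1, 0] (7->'t', 6->'c', 5->'a', 4->'r', 3->'t', 2->'s', 1->'b', 0->'a'), giving 'tcartsba'.

'tcartsba'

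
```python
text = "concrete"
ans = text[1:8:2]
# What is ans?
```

text has length 8. The slice text[1:8:2] selects indices [1, 3, 5, 7] (1->'o', 3->'c', 5->'e', 7->'e'), giving 'ocee'.

'ocee'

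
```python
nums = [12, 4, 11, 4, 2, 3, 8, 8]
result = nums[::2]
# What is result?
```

nums has length 8. The slice nums[::2] selects indices [0, 2, 4, 6] (0->12, 2->11, 4->2, 6->8), giving [12, 11, 2, 8].

[12, 11, 2, 8]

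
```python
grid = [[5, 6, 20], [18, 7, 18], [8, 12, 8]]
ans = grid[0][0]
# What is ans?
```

grid[0] = [5, 6, 20]. Taking column 0 of that row yields 5.

5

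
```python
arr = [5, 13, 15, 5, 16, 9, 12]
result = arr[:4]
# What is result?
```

arr has length 7. The slice arr[:4] selects indices [0, 1, 2, 3] (0->5, 1->13, 2->15, 3->5), giving [5, 13, 15, 5].

[5, 13, 15, 5]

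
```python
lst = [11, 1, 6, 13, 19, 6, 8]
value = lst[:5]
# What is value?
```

lst has length 7. The slice lst[:5] selects indices [0, 1, 2, 3, 4] (0->11, 1->1, 2->6, 3->13, 4->19), giving [11, 1, 6, 13, 19].

[11, 1, 6, 13, 19]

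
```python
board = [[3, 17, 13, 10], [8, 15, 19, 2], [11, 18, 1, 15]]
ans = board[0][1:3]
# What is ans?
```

board[0] = [3, 17, 13, 10]. board[0] has length 4. The slice board[0][1:3] selects indices [1, 2] (1->17, 2->13), giving [17, 13].

[17, 13]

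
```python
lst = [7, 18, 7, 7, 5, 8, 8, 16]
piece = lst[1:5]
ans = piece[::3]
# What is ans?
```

lst has length 8. The slice lst[1:5] selects indices [1, 2, 3, 4] (1->18, 2->7, 3->7, 4->5), giving [18, 7, 7, 5]. So piece = [18, 7, 7, 5]. piece has length 4. The slice piece[::3] selects indices [0, 3] (0->18, 3->5), giving [18, 5].

[18, 5]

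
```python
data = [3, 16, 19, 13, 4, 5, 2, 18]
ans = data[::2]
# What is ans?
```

data has length 8. The slice data[::2] selects indices [0, 2, 4, 6] (0->3, 2->19, 4->4, 6->2), giving [3, 19, 4, 2].

[3, 19, 4, 2]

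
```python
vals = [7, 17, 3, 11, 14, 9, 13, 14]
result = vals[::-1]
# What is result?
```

vals has length 8. The slice vals[::-1] selects indices [7, 6, 5, 4, 3, 2, 1, 0] (7->14, 6->13, 5->9, 4->14, 3->11, 2->3, 1->17, 0->7), giving [14, 13, 9, 14, 11, 3, 17, 7].

[14, 13, 9, 14, 11, 3, 17, 7]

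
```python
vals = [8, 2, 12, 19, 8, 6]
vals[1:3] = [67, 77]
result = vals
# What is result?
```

vals starts as [8, 2, 12, 19, 8, 6] (length 6). The slice vals[1:3] covers indices [1, 2] with values [2, 12]. Replacing that slice with [67, 77] (same length) produces [8, 67, 77, 19, 8, 6].

[8, 67, 77, 19, 8, 6]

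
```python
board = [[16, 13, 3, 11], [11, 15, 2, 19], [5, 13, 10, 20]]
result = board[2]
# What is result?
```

board has 3 rows. Row 2 is [5, 13, 10, 20].

[5, 13, 10, 20]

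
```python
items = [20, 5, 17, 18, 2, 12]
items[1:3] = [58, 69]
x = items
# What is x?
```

items starts as [20, 5, 17, 18, 2, 12] (length 6). The slice items[1:3] covers indices [1, 2] with values [5, 17]. Replacing that slice with [58, 69] (same length) produces [20, 58, 69, 18, 2, 12].

[20, 58, 69, 18, 2, 12]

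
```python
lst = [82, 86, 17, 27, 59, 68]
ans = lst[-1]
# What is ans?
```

lst has length 6. Negative index -1 maps to positive index 6 + (-1) = 5. lst[5] = 68.

68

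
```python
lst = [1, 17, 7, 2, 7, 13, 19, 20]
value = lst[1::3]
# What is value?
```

lst has length 8. The slice lst[1::3] selects indices [1, 4, 7] (1->17, 4->7, 7->20), giving [17, 7, 20].

[17, 7, 20]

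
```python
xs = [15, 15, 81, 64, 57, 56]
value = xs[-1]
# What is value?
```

xs has length 6. Negative index -1 maps to positive index 6 + (-1) = 5. xs[5] = 56.

56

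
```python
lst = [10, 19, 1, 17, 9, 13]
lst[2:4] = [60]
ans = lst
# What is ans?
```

lst starts as [10, 19, 1, 17, 9, 13] (length 6). The slice lst[2:4] covers indices [2, 3] with values [1, 17]. Replacing that slice with [60] (different length) produces [10, 19, 60, 9, 13].

[10, 19, 60, 9, 13]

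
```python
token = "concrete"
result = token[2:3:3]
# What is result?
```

token has length 8. The slice token[2:3:3] selects indices [2] (2->'n'), giving 'n'.

'n'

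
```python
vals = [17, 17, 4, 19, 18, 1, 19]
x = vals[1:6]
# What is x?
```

vals has length 7. The slice vals[1:6] selects indices [1, 2, 3, 4, 5] (1->17, 2->4, 3->19, 4->18, 5->1), giving [17, 4, 19, 18, 1].

[17, 4, 19, 18, 1]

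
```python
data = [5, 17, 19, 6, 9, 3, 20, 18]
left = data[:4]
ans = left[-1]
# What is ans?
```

data has length 8. The slice data[:4] selects indices [0, 1, 2, 3] (0->5, 1->17, 2->19, 3->6), giving [5, 17, 19, 6]. So left = [5, 17, 19, 6]. Then left[-1] = 6.

6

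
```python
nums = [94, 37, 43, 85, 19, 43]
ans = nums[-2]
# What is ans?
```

nums has length 6. Negative index -2 maps to positive index 6 + (-2) = 4. nums[4] = 19.

19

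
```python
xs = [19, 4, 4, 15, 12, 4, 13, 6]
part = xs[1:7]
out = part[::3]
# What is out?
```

xs has length 8. The slice xs[1:7] selects indices [1, 2, 3, 4, 5, 6] (1->4, 2->4, 3->15, 4->12, 5->4, 6->13), giving [4, 4, 15, 12, 4, 13]. So part = [4, 4, 15, 12, 4, 13]. part has length 6. The slice part[::3] selects indices [0, 3] (0->4, 3->12), giving [4, 12].

[4, 12]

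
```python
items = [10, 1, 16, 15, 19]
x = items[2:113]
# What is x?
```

items has length 5. The slice items[2:113] selects indices [2, 3, 4] (2->16, 3->15, 4->19), giving [16, 15, 19].

[16, 15, 19]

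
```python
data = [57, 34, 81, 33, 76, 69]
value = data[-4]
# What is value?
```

data has length 6. Negative index -4 maps to positive index 6 + (-4) = 2. data[2] = 81.

81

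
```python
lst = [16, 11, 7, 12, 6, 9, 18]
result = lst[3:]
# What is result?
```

lst has length 7. The slice lst[3:] selects indices [3, 4, 5, 6] (3->12, 4->6, 5->9, 6->18), giving [12, 6, 9, 18].

[12, 6, 9, 18]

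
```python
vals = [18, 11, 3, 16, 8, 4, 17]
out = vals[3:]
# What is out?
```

vals has length 7. The slice vals[3:] selects indices [3, 4, 5, 6] (3->16, 4->8, 5->4, 6->17), giving [16, 8, 4, 17].

[16, 8, 4, 17]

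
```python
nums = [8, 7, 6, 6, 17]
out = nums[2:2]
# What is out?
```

nums has length 5. The slice nums[2:2] resolves to an empty index range, so the result is [].

[]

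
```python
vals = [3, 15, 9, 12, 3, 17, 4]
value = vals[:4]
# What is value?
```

vals has length 7. The slice vals[:4] selects indices [0, 1, 2, 3] (0->3, 1->15, 2->9, 3->12), giving [3, 15, 9, 12].

[3, 15, 9, 12]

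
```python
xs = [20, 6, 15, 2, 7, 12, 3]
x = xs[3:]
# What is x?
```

xs has length 7. The slice xs[3:] selects indices [3, 4, 5, 6] (3->2, 4->7, 5->12, 6->3), giving [2, 7, 12, 3].

[2, 7, 12, 3]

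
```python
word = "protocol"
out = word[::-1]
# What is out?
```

word has length 8. The slice word[::-1] selects indices [7, 6, 5, 4, 3, 2, 1, 0] (7->'l', 6->'o', 5->'c', 4->'o', 3->'t', 2->'o', 1->'r', 0->'p'), giving 'locotorp'.

'locotorp'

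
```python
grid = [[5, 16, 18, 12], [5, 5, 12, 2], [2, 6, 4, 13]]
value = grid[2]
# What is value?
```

grid has 3 rows. Row 2 is [2, 6, 4, 13].

[2, 6, 4, 13]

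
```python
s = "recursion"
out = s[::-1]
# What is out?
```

s has length 9. The slice s[::-1] selects indices [8, 7, 6, 5, 4, 3, 2, 1, 0] (8->'n', 7->'o', 6->'i', 5->'s', 4->'r', 3->'u', 2->'c', 1->'e', 0->'r'), giving 'noisrucer'.

'noisrucer'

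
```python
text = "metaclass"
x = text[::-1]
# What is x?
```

text has length 9. The slice text[::-1] selects indices [8, 7, 6, 5, 4, 3, 2, 1, 0] (8->'s', 7->'s', 6->'a', 5->'l', 4->'c', 3->'a', 2->'t', 1->'e', 0->'m'), giving 'ssalcatem'.

'ssalcatem'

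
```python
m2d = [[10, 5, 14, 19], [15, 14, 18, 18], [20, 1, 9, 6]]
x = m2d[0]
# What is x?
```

m2d has 3 rows. Row 0 is [10, 5, 14, 19].

[10, 5, 14, 19]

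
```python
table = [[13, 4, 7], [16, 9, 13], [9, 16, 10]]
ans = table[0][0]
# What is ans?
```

table[0] = [13, 4, 7]. Taking column 0 of that row yields 13.

13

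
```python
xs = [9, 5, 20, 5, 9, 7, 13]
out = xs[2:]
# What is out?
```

xs has length 7. The slice xs[2:] selects indices [2, 3, 4, 5, 6] (2->20, 3->5, 4->9, 5->7, 6->13), giving [20, 5, 9, 7, 13].

[20, 5, 9, 7, 13]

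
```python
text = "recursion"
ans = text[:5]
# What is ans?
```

text has length 9. The slice text[:5] selects indices [0, 1, 2, 3, 4] (0->'r', 1->'e', 2->'c', 3->'u', 4->'r'), giving 'recur'.

'recur'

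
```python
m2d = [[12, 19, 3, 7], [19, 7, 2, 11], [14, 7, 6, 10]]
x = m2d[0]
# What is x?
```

m2d has 3 rows. Row 0 is [12, 19, 3, 7].

[12, 19, 3, 7]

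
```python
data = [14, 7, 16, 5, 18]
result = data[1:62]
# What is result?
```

data has length 5. The slice data[1:62] selects indices [1, 2, 3, 4] (1->7, 2->16, 3->5, 4->18), giving [7, 16, 5, 18].

[7, 16, 5, 18]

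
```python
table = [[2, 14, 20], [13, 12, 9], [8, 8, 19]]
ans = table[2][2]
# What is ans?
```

table[2] = [8, 8, 19]. Taking column 2 of that row yields 19.

19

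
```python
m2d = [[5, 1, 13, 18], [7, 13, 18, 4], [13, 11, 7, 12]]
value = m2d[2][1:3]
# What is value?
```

m2d[2] = [13, 11, 7, 12]. m2d[2] has length 4. The slice m2d[2][1:3] selects indices [1, 2] (1->11, 2->7), giving [11, 7].

[11, 7]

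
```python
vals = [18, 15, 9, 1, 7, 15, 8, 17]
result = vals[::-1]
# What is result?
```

vals has length 8. The slice vals[::-1] selects indices [7, 6, 5, 4, 3, 2, 1, 0] (7->17, 6->8, 5->15, 4->7, 3->1, 2->9, 1->15, 0->18), giving [17, 8, 15, 7, 1, 9, 15, 18].

[17, 8, 15, 7, 1, 9, 15, 18]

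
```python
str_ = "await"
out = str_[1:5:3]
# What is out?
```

str_ has length 5. The slice str_[1:5:3] selects indices [1, 4] (1->'w', 4->'t'), giving 'wt'.

'wt'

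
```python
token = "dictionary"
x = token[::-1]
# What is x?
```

token has length 10. The slice token[::-1] selects indices [9, 8, 7, 6, 5, 4, 3, 2, 1, 0] (9->'y', 8->'r', 7->'a', 6->'n', 5->'o', 4->'i', 3->'t', 2->'c', 1->'i', 0->'d'), giving 'yranoitcid'.

'yranoitcid'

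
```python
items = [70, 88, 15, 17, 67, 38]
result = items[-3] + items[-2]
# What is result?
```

items has length 6. Negative index -3 maps to positive index 6 + (-3) = 3. items[3] = 17.
items has length 6. Negative index -2 maps to positive index 6 + (-2) = 4. items[4] = 67.
Sum: 17 + 67 = 84.

84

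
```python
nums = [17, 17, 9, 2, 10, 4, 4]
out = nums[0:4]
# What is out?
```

nums has length 7. The slice nums[0:4] selects indices [0, 1, 2, 3] (0->17, 1->17, 2->9, 3->2), giving [17, 17, 9, 2].

[17, 17, 9, 2]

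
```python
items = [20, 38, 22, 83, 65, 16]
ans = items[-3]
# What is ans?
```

items has length 6. Negative index -3 maps to positive index 6 + (-3) = 3. items[3] = 83.

83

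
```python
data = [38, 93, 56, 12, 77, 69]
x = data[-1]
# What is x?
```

data has length 6. Negative index -1 maps to positive index 6 + (-1) = 5. data[5] = 69.

69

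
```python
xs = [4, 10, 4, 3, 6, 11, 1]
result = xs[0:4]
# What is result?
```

xs has length 7. The slice xs[0:4] selects indices [0, 1, 2, 3] (0->4, 1->10, 2->4, 3->3), giving [4, 10, 4, 3].

[4, 10, 4, 3]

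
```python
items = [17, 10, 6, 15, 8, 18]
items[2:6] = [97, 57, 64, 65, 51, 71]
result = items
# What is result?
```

items starts as [17, 10, 6, 15, 8, 18] (length 6). The slice items[2:6] covers indices [2, 3, 4, 5] with values [6, 15, 8, 18]. Replacing that slice with [97, 57, 64, 65, 51, 71] (different length) produces [17, 10, 97, 57, 64, 65, 51, 71].

[17, 10, 97, 57, 64, 65, 51, 71]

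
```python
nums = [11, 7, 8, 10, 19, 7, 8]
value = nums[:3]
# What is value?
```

nums has length 7. The slice nums[:3] selects indices [0, 1, 2] (0->11, 1->7, 2->8), giving [11, 7, 8].

[11, 7, 8]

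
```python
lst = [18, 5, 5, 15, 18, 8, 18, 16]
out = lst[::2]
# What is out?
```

lst has length 8. The slice lst[::2] selects indices [0, 2, 4, 6] (0->18, 2->5, 4->18, 6->18), giving [18, 5, 18, 18].

[18, 5, 18, 18]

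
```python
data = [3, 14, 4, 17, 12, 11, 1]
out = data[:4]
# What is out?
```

data has length 7. The slice data[:4] selects indices [0, 1, 2, 3] (0->3, 1->14, 2->4, 3->17), giving [3, 14, 4, 17].

[3, 14, 4, 17]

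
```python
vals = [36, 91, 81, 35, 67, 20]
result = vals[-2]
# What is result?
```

vals has length 6. Negative index -2 maps to positive index 6 + (-2) = 4. vals[4] = 67.

67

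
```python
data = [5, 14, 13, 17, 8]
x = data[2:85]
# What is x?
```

data has length 5. The slice data[2:85] selects indices [2, 3, 4] (2->13, 3->17, 4->8), giving [13, 17, 8].

[13, 17, 8]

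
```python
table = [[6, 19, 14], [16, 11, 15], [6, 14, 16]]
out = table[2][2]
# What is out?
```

table[2] = [6, 14, 16]. Taking column 2 of that row yields 16.

16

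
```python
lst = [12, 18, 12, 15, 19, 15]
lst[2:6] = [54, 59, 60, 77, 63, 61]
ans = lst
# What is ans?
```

lst starts as [12, 18, 12, 15, 19, 15] (length 6). The slice lst[2:6] covers indices [2, 3, 4, 5] with values [12, 15, 19, 15]. Replacing that slice with [54, 59, 60, 77, 63, 61] (different length) produces [12, 18, 54, 59, 60, 77, 63, 61].

[12, 18, 54, 59, 60, 77, 63, 61]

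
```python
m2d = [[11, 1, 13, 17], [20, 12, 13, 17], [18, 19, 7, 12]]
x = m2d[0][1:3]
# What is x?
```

m2d[0] = [11, 1, 13, 17]. m2d[0] has length 4. The slice m2d[0][1:3] selects indices [1, 2] (1->1, 2->13), giving [1, 13].

[1, 13]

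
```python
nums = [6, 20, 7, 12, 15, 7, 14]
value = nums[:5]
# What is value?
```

nums has length 7. The slice nums[:5] selects indices [0, 1, 2, 3, 4] (0->6, 1->20, 2->7, 3->12, 4->15), giving [6, 20, 7, 12, 15].

[6, 20, 7, 12, 15]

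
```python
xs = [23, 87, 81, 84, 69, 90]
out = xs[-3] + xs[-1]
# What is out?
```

xs has length 6. Negative index -3 maps to positive index 6 + (-3) = 3. xs[3] = 84.
xs has length 6. Negative index -1 maps to positive index 6 + (-1) = 5. xs[5] = 90.
Sum: 84 + 90 = 174.

174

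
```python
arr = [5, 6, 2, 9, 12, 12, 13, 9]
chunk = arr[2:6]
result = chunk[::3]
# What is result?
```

arr has length 8. The slice arr[2:6] selects indices [2, 3, 4, 5] (2->2, 3->9, 4->12, 5->12), giving [2, 9, 12, 12]. So chunk = [2, 9, 12, 12]. chunk has length 4. The slice chunk[::3] selects indices [0, 3] (0->2, 3->12), giving [2, 12].

[2, 12]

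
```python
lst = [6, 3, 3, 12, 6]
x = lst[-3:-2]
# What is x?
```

lst has length 5. The slice lst[-3:-2] selects indices [2] (2->3), giving [3].

[3]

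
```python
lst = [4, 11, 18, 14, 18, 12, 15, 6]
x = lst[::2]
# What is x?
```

lst has length 8. The slice lst[::2] selects indices [0, 2, 4, 6] (0->4, 2->18, 4->18, 6->15), giving [4, 18, 18, 15].

[4, 18, 18, 15]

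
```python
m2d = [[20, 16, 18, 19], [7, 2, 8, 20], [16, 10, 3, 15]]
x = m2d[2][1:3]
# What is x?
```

m2d[2] = [16, 10, 3, 15]. m2d[2] has length 4. The slice m2d[2][1:3] selects indices [1, 2] (1->10, 2->3), giving [10, 3].

[10, 3]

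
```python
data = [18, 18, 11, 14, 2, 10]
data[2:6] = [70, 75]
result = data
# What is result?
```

data starts as [18, 18, 11, 14, 2, 10] (length 6). The slice data[2:6] covers indices [2, 3, 4, 5] with values [11, 14, 2, 10]. Replacing that slice with [70, 75] (different length) produces [18, 18, 70, 75].

[18, 18, 70, 75]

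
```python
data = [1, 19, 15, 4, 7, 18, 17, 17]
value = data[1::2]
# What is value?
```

data has length 8. The slice data[1::2] selects indices [1, 3, 5, 7] (1->19, 3->4, 5->18, 7->17), giving [19, 4, 18, 17].

[19, 4, 18, 17]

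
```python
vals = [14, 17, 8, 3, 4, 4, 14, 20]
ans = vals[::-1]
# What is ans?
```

vals has length 8. The slice vals[::-1] selects indices [7, 6, 5, 4, 3, 2, 1, 0] (7->20, 6->14, 5->4, 4->4, 3->3, 2->8, 1->17, 0->14), giving [20, 14, 4, 4, 3, 8, 17, 14].

[20, 14, 4, 4, 3, 8, 17, 14]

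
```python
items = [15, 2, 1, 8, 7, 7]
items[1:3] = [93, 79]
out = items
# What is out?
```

items starts as [15, 2, 1, 8, 7, 7] (length 6). The slice items[1:3] covers indices [1, 2] with values [2, 1]. Replacing that slice with [93, 79] (same length) produces [15, 93, 79, 8, 7, 7].

[15, 93, 79, 8, 7, 7]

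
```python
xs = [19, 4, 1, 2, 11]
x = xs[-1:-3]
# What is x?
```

xs has length 5. The slice xs[-1:-3] resolves to an empty index range, so the result is [].

[]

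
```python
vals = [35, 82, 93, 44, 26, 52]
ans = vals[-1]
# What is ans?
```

vals has length 6. Negative index -1 maps to positive index 6 + (-1) = 5. vals[5] = 52.

52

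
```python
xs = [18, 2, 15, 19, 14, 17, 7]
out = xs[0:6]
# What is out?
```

xs has length 7. The slice xs[0:6] selects indices [0, 1, 2, 3, 4, 5] (0->18, 1->2, 2->15, 3->19, 4->14, 5->17), giving [18, 2, 15, 19, 14, 17].

[18, 2, 15, 19, 14, 17]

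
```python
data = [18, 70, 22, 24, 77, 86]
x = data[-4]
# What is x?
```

data has length 6. Negative index -4 maps to positive index 6 + (-4) = 2. data[2] = 22.

22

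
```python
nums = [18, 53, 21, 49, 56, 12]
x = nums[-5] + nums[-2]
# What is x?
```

nums has length 6. Negative index -5 maps to positive index 6 + (-5) = 1. nums[1] = 53.
nums has length 6. Negative index -2 maps to positive index 6 + (-2) = 4. nums[4] = 56.
Sum: 53 + 56 = 109.

109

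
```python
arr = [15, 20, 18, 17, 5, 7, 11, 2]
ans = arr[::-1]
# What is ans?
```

arr has length 8. The slice arr[::-1] selects indices [7, 6, 5, 4, 3, 2, 1, 0] (7->2, 6->11, 5->7, 4->5, 3->17, 2->18, 1->20, 0->15), giving [2, 11, 7, 5, 17, 18, 20, 15].

[2, 11, 7, 5, 17, 18, 20, 15]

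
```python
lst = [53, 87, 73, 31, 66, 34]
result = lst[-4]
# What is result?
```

lst has length 6. Negative index -4 maps to positive index 6 + (-4) = 2. lst[2] = 73.

73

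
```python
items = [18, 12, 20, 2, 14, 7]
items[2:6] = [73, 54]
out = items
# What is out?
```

items starts as [18, 12, 20, 2, 14, 7] (length 6). The slice items[2:6] covers indices [2, 3, 4, 5] with values [20, 2, 14, 7]. Replacing that slice with [73, 54] (different length) produces [18, 12, 73, 54].

[18, 12, 73, 54]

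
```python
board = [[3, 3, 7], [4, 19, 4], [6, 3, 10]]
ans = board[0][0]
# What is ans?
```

board[0] = [3, 3, 7]. Taking column 0 of that row yields 3.

3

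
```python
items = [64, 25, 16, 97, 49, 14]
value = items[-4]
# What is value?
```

items has length 6. Negative index -4 maps to positive index 6 + (-4) = 2. items[2] = 16.

16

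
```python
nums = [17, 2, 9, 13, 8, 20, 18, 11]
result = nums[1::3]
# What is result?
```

nums has length 8. The slice nums[1::3] selects indices [1, 4, 7] (1->2, 4->8, 7->11), giving [2, 8, 11].

[2, 8, 11]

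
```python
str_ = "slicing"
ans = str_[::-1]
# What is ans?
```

str_ has length 7. The slice str_[::-1] selects indices [6, 5, 4, 3, 2, 1, 0] (6->'g', 5->'n', 4->'i', 3->'c', 2->'i', 1->'l', 0->'s'), giving 'gnicils'.

'gnicils'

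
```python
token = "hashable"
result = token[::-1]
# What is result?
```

token has length 8. The slice token[::-1] selects indices [7, 6, 5, 4, 3, 2, 1, 0] (7->'e', 6->'l', 5->'b', 4->'a', 3->'h', 2->'s', 1->'a', 0->'h'), giving 'elbahsah'.

'elbahsah'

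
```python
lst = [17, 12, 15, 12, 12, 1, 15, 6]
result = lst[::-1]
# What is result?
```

lst has length 8. The slice lst[::-1] selects indices [7, 6, 5, 4, 3, 2, 1, 0] (7->6, 6->15, 5->1, 4->12, 3->12, 2->15, 1->12, 0->17), giving [6, 15, 1, 12, 12, 15, 12, 17].

[6, 15, 1, 12, 12, 15, 12, 17]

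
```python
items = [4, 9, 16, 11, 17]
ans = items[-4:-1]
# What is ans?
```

items has length 5. The slice items[-4:-1] selects indices [1, 2, 3] (1->9, 2->16, 3->11), giving [9, 16, 11].

[9, 16, 11]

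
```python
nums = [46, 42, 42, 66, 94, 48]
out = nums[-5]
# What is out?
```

nums has length 6. Negative index -5 maps to positive index 6 + (-5) = 1. nums[1] = 42.

42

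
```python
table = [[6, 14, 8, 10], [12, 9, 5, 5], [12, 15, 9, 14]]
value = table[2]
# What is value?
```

table has 3 rows. Row 2 is [12, 15, 9, 14].

[12, 15, 9, 14]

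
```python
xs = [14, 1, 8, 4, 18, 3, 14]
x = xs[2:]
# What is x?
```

xs has length 7. The slice xs[2:] selects indices [2, 3, 4, 5, 6] (2->8, 3->4, 4->18, 5->3, 6->14), giving [8, 4, 18, 3, 14].

[8, 4, 18, 3, 14]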